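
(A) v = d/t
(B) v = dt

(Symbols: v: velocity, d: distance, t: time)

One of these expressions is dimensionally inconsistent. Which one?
(B)

(A) v = d/t: LHS [L T^-1], RHS [L T^-1] ✓
(B) v = dt: LHS [L T^-1], RHS [L T] ✗

Expression (B) v = dt is dimensionally incorrect.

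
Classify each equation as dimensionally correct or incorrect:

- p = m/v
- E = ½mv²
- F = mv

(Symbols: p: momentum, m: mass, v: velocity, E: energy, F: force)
Dimensionally correct: E = ½mv²
Dimensionally incorrect: p = m/v, F = mv
Ordered (correct first, then incorrect): E = ½mv², p = m/v, F = mv

- p = m/v: LHS [L M T^-1], RHS [L^-1 M T] → incorrect ✗
- E = ½mv²: LHS [L^2 M T^-2], RHS [L^2 M T^-2] → correct ✓
- F = mv: LHS [L M T^-2], RHS [L M T^-1] → incorrect ✗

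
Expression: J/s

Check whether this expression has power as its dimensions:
Yes

The expression J/s has dimensions [L^2 M T^-3], which is exactly power [L^2 M T^-3].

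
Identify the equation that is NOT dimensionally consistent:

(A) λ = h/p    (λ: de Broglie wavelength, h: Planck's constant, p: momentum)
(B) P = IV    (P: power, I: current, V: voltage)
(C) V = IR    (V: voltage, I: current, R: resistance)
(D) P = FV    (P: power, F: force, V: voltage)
(D) P = FV

The equation (D) P = FV is dimensionally incorrect.

LHS (P): [L^2 M T^-3]
RHS (FV): [I^-1 L^3 M^2 T^-5] ✗

The dimensions do not match. The other three equations balance.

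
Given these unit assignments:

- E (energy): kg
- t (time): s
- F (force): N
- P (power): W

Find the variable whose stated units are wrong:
E

The variable E (energy) should have units J, not kg.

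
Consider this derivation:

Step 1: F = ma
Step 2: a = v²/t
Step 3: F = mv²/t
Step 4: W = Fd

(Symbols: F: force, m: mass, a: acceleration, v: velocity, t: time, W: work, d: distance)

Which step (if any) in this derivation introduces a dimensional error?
Step 2

Step 1: F = ma → LHS [L M T^-2], RHS [L M T^-2] ✓
Step 2: a = v²/t → LHS [L T^-2], RHS [L^2 T^-3] ✗

The first dimensional inconsistency appears in step 2: a = v²/t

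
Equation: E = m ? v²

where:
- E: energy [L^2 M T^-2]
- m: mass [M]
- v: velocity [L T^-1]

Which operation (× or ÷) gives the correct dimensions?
multiplication (×): E = m × v²

E [L^2 M T^-2]; m [M]; v² [L^2 T^-2].
m × v² → [L^2 M T^-2] ✓
m ÷ v² → [L^-2 M T^2] ✗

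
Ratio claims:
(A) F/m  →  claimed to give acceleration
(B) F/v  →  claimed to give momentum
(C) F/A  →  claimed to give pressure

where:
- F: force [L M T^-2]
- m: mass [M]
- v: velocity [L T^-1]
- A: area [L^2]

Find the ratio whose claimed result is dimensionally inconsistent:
(B) F/v does not give momentum

(A) F/m: [L T^-2] = acceleration [L T^-2] ✓
(B) F/v: [M T^-1] ≠ momentum [L M T^-1] ✗
(C) F/A: [L^-1 M T^-2] = pressure [L^-1 M T^-2] ✓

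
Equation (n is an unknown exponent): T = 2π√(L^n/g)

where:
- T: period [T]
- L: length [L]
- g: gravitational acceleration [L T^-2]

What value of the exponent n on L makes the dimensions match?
n = 1

T has dimensions [T]; L has dimensions [L].
With n = 1: 2π√(L^1/g) has dimensions [T], matching the LHS ✓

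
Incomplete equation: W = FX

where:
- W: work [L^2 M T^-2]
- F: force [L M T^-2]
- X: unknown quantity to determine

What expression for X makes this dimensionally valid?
X = d (distance), dimensions [L]

W has dimensions [L^2 M T^-2]; the rest of the RHS (F) has dimensions [L M T^-2].
So X must have dimensions [L] — X = d (distance).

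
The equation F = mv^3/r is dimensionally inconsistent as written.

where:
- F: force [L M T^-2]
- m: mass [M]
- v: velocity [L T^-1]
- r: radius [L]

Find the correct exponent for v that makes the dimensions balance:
The exponent of v should be 2: F = mv^2/r

The LHS F has dimensions [L M T^-2]; v has dimensions [L T^-1].
As written, the RHS mv^3/r (exponent 3 on v) has dimensions [L^2 M T^-3], which does not match.
With exponent 2, the RHS mv^2/r has dimensions [L M T^-2], matching the LHS.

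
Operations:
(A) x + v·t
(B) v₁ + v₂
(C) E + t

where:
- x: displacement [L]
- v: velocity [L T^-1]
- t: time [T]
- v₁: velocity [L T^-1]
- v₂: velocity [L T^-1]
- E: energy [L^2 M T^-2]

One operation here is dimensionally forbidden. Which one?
(C) E + t

(A) x + v·t: x [L] and v·t [L] — same dimensions ✓
(B) v₁ + v₂: v₁ [L T^-1] and v₂ [L T^-1] — same dimensions ✓
(C) E + t: E [L^2 M T^-2] and t [T] — different dimensions cannot be added/subtracted ✗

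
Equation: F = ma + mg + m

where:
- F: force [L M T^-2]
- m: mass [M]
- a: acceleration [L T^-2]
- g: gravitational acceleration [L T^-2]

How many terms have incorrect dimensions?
1

LHS F: [L M T^-2]
- ma: [L M T^-2] ✓
- mg: [L M T^-2] ✓
- m: [M] ✗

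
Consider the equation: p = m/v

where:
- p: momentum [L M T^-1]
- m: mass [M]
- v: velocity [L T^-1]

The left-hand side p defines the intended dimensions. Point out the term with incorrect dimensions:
The right-hand side term m/v

p has dimensions [L M T^-1], but m/v has dimensions [L^-1 M T], so the term m/v is dimensionally wrong for p.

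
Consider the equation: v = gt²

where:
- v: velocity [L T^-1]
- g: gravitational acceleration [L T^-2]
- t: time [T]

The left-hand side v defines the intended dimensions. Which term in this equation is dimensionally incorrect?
The right-hand side term gt²

v has dimensions [L T^-1], but gt² has dimensions [L], so the term gt² is dimensionally wrong for v.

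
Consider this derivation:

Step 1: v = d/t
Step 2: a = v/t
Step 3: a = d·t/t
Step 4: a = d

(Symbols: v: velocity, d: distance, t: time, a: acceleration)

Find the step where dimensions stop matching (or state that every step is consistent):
Step 3

Step 1: v = d/t → LHS [L T^-1], RHS [L T^-1] ✓
Step 2: a = v/t → LHS [L T^-2], RHS [L T^-2] ✓
Step 3: a = d·t/t → LHS [L T^-2], RHS [L] ✗

The first dimensional inconsistency appears in step 3: a = d·t/t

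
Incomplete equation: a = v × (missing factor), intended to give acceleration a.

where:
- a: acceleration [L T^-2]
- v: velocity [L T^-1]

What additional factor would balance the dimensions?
1/t (inverse time), dimensions [T^-1]

a has dimensions [L T^-2] and v has dimensions [L T^-1].
The missing factor must have dimensions [L T^-2] / [L T^-1] = [T^-1], i.e. inverse time (1/t).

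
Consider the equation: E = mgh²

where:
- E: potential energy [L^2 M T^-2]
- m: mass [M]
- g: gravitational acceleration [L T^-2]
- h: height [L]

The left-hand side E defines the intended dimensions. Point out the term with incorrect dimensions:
The right-hand side term mgh²

E has dimensions [L^2 M T^-2], but mgh² has dimensions [L^3 M T^-2], so the term mgh² is dimensionally wrong for E.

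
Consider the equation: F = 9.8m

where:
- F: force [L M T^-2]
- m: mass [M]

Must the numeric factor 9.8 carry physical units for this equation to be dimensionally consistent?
Yes

F has dimensions [L M T^-2], while m alone has dimensions [M]. For the equation to balance, the factor 9.8 must carry dimensions [L T^-2] — it is a dimensional constant (a numerical value of a physical quantity with its units suppressed), not a pure number.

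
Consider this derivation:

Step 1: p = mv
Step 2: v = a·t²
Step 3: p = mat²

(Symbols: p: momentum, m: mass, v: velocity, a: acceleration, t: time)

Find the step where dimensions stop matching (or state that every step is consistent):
Step 2

Step 1: p = mv → LHS [L M T^-1], RHS [L M T^-1] ✓
Step 2: v = a·t² → LHS [L T^-1], RHS [L] ✗

The first dimensional inconsistency appears in step 2: v = a·t²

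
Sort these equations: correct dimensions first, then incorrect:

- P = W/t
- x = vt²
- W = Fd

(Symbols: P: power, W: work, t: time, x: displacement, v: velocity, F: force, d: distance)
Dimensionally correct: P = W/t, W = Fd
Dimensionally incorrect: x = vt²
Ordered (correct first, then incorrect): P = W/t, W = Fd, x = vt²

- P = W/t: LHS [L^2 M T^-3], RHS [L^2 M T^-3] → correct ✓
- x = vt²: LHS [L], RHS [L T] → incorrect ✗
- W = Fd: LHS [L^2 M T^-2], RHS [L^2 M T^-2] → correct ✓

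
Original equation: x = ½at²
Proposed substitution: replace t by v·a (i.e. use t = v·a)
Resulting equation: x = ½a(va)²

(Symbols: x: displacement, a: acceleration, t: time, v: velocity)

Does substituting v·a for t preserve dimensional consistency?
No

[t] = [T] and [v·a] = [L^2 T^-3]. These differ, so the substitution replaces a quantity by one of different dimensions and the result x = ½a(va)² has LHS [L] vs RHS [L^5 T^-8] — inconsistent.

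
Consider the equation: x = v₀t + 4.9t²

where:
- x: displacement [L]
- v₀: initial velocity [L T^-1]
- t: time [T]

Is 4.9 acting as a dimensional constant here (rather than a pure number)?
Yes

x has dimensions [L], while t² alone has dimensions [T^2]. For the equation to balance, the factor 4.9 must carry dimensions [L T^-2] — it is a dimensional constant (a numerical value of a physical quantity with its units suppressed), not a pure number.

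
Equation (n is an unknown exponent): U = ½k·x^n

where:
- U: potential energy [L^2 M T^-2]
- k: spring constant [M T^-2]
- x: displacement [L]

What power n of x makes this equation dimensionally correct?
n = 2

U has dimensions [L^2 M T^-2]; x has dimensions [L].
The rest of the RHS has dimensions [M T^-2], so x^n must supply [L^2].
With n = 2: ½k·x^2 has dimensions [L^2 M T^-2], matching the LHS ✓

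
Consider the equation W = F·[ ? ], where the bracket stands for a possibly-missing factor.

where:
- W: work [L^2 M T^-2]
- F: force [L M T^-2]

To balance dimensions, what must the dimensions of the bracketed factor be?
[L] — length (e.g. a distance d)

W has dimensions [L^2 M T^-2]; F has dimensions [L M T^-2].
The bracketed factor must supply [L^2 M T^-2] / [L M T^-2] = [L].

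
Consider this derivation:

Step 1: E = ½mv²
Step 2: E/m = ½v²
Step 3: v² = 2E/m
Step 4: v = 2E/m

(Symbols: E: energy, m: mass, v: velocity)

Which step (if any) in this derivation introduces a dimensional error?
Step 4

Step 1: E = ½mv² → LHS [L^2 M T^-2], RHS [L^2 M T^-2] ✓
Step 2: E/m = ½v² → LHS [L^2 T^-2], RHS [L^2 T^-2] ✓
Step 3: v² = 2E/m → LHS [L^2 T^-2], RHS [L^2 T^-2] ✓
Step 4: v = 2E/m → LHS [L T^-1], RHS [L^2 T^-2] ✗

The first dimensional inconsistency appears in step 4: v = 2E/m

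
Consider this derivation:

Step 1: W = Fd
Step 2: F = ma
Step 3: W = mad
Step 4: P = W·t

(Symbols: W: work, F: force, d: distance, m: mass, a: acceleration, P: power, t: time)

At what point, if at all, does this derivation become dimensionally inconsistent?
Step 4

Step 1: W = Fd → LHS [L^2 M T^-2], RHS [L^2 M T^-2] ✓
Step 2: F = ma → LHS [L M T^-2], RHS [L M T^-2] ✓
Step 3: W = mad → LHS [L^2 M T^-2], RHS [L^2 M T^-2] ✓
Step 4: P = W·t → LHS [L^2 M T^-3], RHS [L^2 M T^-1] ✗

The first dimensional inconsistency appears in step 4: P = W·t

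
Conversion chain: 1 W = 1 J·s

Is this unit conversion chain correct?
The chain is incorrect (it contains an error).

Incorrect: Watt is J/s, not J·s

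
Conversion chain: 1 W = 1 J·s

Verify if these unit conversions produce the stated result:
The chain is incorrect (it contains an error).

Incorrect: Watt is J/s, not J·s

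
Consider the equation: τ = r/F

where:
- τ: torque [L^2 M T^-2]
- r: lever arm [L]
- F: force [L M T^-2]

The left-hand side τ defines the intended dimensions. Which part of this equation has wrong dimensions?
The right-hand side term r/F

τ has dimensions [L^2 M T^-2], but r/F has dimensions [M^-1 T^2], so the term r/F is dimensionally wrong for τ.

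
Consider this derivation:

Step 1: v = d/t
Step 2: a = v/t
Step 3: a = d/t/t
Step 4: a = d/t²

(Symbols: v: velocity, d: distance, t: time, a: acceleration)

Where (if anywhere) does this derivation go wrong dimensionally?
No step introduces an error — all steps are dimensionally consistent.

Step 1: v = d/t → LHS [L T^-1], RHS [L T^-1] ✓
Step 2: a = v/t → LHS [L T^-2], RHS [L T^-2] ✓
Step 3: a = d/t/t → LHS [L T^-2], RHS [L T^-2] ✓
Step 4: a = d/t² → LHS [L T^-2], RHS [L T^-2] ✓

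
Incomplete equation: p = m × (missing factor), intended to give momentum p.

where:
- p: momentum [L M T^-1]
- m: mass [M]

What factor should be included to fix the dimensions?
v (velocity), dimensions [L T^-1]

p has dimensions [L M T^-1] and m has dimensions [M].
The missing factor must have dimensions [L M T^-1] / [M] = [L T^-1], i.e. velocity (v).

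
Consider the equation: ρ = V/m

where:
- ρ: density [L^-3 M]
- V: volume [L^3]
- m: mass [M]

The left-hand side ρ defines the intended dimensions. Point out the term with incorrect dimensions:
The right-hand side term V/m

ρ has dimensions [L^-3 M], but V/m has dimensions [L^3 M^-1], so the term V/m is dimensionally wrong for ρ.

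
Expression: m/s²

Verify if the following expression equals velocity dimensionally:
No

The expression m/s² has dimensions [L T^-2], but velocity has dimensions [L T^-1].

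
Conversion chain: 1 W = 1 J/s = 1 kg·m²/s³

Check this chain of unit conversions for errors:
The chain is correct (no errors).

Correct: Watt is Joule per second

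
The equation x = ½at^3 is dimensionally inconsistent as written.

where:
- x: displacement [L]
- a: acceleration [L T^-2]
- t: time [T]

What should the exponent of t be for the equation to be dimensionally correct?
The exponent of t should be 2: x = ½at^2

The LHS x has dimensions [L]; t has dimensions [T].
As written, the RHS ½at^3 (exponent 3 on t) has dimensions [L T], which does not match.
With exponent 2, the RHS ½at^2 has dimensions [L], matching the LHS.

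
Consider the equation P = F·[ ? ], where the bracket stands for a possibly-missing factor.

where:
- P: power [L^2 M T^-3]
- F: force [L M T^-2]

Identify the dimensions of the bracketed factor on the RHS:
[L T^-1] — velocity (e.g. v)

P has dimensions [L^2 M T^-3]; F has dimensions [L M T^-2].
The bracketed factor must supply [L^2 M T^-3] / [L M T^-2] = [L T^-1].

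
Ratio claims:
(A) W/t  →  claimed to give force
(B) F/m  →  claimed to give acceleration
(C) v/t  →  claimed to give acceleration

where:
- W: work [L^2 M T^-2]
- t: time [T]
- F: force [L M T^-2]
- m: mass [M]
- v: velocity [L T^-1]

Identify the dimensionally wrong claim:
(A) W/t does not give force

(A) W/t: [L^2 M T^-3] ≠ force [L M T^-2] ✗
(B) F/m: [L T^-2] = acceleration [L T^-2] ✓
(C) v/t: [L T^-2] = acceleration [L T^-2] ✓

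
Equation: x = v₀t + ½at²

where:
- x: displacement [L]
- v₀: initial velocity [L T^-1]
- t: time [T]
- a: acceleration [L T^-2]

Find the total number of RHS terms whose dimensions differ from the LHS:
0

LHS x: [L]
- v₀t: [L] ✓
- ½at²: [L] ✓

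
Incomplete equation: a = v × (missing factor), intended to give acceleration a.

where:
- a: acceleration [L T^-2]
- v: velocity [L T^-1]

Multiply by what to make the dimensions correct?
1/t (inverse time), dimensions [T^-1]

a has dimensions [L T^-2] and v has dimensions [L T^-1].
The missing factor must have dimensions [L T^-2] / [L T^-1] = [T^-1], i.e. inverse time (1/t).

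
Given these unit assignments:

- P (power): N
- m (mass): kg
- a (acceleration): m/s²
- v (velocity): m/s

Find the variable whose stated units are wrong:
P

The variable P (power) should have units W, not N.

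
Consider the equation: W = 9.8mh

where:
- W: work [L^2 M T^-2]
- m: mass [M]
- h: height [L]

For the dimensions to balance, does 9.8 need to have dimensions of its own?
Yes

W has dimensions [L^2 M T^-2], while mh alone has dimensions [L M]. For the equation to balance, the factor 9.8 must carry dimensions [L T^-2] — it is a dimensional constant (a numerical value of a physical quantity with its units suppressed), not a pure number.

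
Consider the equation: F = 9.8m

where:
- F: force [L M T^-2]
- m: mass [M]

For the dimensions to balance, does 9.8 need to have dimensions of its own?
Yes

F has dimensions [L M T^-2], while m alone has dimensions [M]. For the equation to balance, the factor 9.8 must carry dimensions [L T^-2] — it is a dimensional constant (a numerical value of a physical quantity with its units suppressed), not a pure number.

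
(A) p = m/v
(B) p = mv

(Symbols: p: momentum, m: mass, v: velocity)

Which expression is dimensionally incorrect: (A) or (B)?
(A)

(A) p = m/v: LHS [L M T^-1], RHS [L^-1 M T] ✗
(B) p = mv: LHS [L M T^-1], RHS [L M T^-1] ✓

Expression (A) p = m/v is dimensionally incorrect.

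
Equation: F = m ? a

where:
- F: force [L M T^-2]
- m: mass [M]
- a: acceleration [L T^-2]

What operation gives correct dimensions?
multiplication (×): F = m × a

F [L M T^-2]; m [M]; a [L T^-2].
m × a → [L M T^-2] ✓
m ÷ a → [L^-1 M T^2] ✗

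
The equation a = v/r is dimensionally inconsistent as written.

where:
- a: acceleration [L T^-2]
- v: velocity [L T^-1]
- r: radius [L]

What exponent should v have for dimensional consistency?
The exponent of v should be 2: a = v^2/r

The LHS a has dimensions [L T^-2]; v has dimensions [L T^-1].
As written, the RHS v/r (exponent 1 on v) has dimensions [T^-1], which does not match.
With exponent 2, the RHS v^2/r has dimensions [L T^-2], matching the LHS.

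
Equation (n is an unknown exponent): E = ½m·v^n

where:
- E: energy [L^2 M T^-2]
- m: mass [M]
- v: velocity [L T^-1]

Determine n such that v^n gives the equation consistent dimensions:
n = 2

E has dimensions [L^2 M T^-2]; v has dimensions [L T^-1].
The rest of the RHS has dimensions [M], so v^n must supply [L^2 T^-2].
With n = 2: ½m·v^2 has dimensions [L^2 M T^-2], matching the LHS ✓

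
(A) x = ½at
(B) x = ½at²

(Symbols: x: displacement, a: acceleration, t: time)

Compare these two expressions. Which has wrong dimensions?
(A)

(A) x = ½at: LHS [L], RHS [L T^-1] ✗
(B) x = ½at²: LHS [L], RHS [L] ✓

Expression (A) x = ½at is dimensionally incorrect.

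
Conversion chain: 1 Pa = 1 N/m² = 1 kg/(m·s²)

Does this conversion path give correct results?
The chain is correct (no errors).

Correct: Pascal is Newton per square meter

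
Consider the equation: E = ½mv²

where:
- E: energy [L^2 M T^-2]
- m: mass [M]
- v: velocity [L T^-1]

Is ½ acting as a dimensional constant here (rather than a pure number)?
No

E has dimensions [L^2 M T^-2] and mv² already has dimensions [L^2 M T^-2], so the equation balances without ½ contributing any dimensions. ½ is a pure (dimensionless) number; changing or removing it would not affect dimensional consistency.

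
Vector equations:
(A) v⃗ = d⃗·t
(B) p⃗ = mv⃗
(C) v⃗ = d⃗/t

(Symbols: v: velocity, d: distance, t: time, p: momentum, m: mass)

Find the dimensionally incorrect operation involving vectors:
(A) v⃗ = d⃗·t

(A) v⃗ = d⃗·t: LHS [L T^-1], RHS [L T] ✗ — velocity is displacement per time; should be d⃗/t
(B) p⃗ = mv⃗: LHS [L M T^-1], RHS [L M T^-1] ✓ — mass (scalar) times velocity (vector)
(C) v⃗ = d⃗/t: LHS [L T^-1], RHS [L T^-1] ✓ — displacement (vector) divided by time (scalar)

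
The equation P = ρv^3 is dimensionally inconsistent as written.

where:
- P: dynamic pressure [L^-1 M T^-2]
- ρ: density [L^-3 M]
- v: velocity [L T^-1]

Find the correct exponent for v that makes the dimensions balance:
The exponent of v should be 2: P = ρv^2

The LHS P has dimensions [L^-1 M T^-2]; v has dimensions [L T^-1].
As written, the RHS ρv^3 (exponent 3 on v) has dimensions [M T^-3], which does not match.
With exponent 2, the RHS ρv^2 has dimensions [L^-1 M T^-2], matching the LHS.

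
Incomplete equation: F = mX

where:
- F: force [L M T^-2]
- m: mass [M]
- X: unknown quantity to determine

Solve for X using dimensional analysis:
X = a (acceleration), dimensions [L T^-2]

F has dimensions [L M T^-2]; the rest of the RHS (m) has dimensions [M].
So X must have dimensions [L T^-2] — X = a (acceleration).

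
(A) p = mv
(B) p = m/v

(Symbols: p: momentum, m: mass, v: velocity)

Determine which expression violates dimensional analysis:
(B)

(A) p = mv: LHS [L M T^-1], RHS [L M T^-1] ✓
(B) p = m/v: LHS [L M T^-1], RHS [L^-1 M T] ✗

Expression (B) p = m/v is dimensionally incorrect.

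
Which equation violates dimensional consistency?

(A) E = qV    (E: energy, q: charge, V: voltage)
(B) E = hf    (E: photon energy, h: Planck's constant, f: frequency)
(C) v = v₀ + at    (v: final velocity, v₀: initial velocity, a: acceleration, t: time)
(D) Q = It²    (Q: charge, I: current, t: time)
(D) Q = It²

The equation (D) Q = It² is dimensionally incorrect.

LHS (Q): [I T]
RHS (It²): [I T^2] ✗

The dimensions do not match. The other three equations balance.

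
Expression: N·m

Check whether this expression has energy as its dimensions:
Yes

The expression N·m has dimensions [L^2 M T^-2], which is exactly energy [L^2 M T^-2].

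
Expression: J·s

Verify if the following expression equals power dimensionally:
No

The expression J·s has dimensions [L^2 M T^-1], but power has dimensions [L^2 M T^-3].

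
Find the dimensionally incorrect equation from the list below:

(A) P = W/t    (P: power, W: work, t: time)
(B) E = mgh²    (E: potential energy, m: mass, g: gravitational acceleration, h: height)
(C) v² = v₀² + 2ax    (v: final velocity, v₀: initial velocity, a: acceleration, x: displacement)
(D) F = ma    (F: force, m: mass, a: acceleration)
(B) E = mgh²

The equation (B) E = mgh² is dimensionally incorrect.

LHS (E): [L^2 M T^-2]
RHS (mgh²): [L^3 M T^-2] ✗

The dimensions do not match. The other three equations balance.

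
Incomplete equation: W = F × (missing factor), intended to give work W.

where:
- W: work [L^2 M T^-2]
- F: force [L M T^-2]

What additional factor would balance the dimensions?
d (distance), dimensions [L]

W has dimensions [L^2 M T^-2] and F has dimensions [L M T^-2].
The missing factor must have dimensions [L^2 M T^-2] / [L M T^-2] = [L], i.e. distance (d).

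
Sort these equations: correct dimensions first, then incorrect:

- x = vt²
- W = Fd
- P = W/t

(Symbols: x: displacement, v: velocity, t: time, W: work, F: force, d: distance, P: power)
Dimensionally correct: W = Fd, P = W/t
Dimensionally incorrect: x = vt²
Ordered (correct first, then incorrect): W = Fd, P = W/t, x = vt²

- x = vt²: LHS [L], RHS [L T] → incorrect ✗
- W = Fd: LHS [L^2 M T^-2], RHS [L^2 M T^-2] → correct ✓
- P = W/t: LHS [L^2 M T^-3], RHS [L^2 M T^-3] → correct ✓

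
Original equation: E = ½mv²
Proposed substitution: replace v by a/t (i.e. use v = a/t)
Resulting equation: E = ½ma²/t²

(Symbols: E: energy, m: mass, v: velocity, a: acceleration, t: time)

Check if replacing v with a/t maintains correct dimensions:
No

[v] = [L T^-1] and [a/t] = [L T^-3]. These differ, so the substitution replaces a quantity by one of different dimensions and the result E = ½ma²/t² has LHS [L^2 M T^-2] vs RHS [L^2 M T^-6] — inconsistent.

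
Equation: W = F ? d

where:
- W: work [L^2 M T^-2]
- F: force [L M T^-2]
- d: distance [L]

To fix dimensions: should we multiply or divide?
multiplication (×): W = F × d

W [L^2 M T^-2]; F [L M T^-2]; d [L].
F × d → [L^2 M T^-2] ✓
F ÷ d → [M T^-2] ✗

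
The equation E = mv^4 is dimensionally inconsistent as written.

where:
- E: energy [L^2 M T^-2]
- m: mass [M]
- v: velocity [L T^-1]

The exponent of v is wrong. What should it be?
The exponent of v should be 2: E = mv^2

The LHS E has dimensions [L^2 M T^-2]; v has dimensions [L T^-1].
As written, the RHS mv^4 (exponent 4 on v) has dimensions [L^4 M T^-4], which does not match.
With exponent 2, the RHS mv^2 has dimensions [L^2 M T^-2], matching the LHS.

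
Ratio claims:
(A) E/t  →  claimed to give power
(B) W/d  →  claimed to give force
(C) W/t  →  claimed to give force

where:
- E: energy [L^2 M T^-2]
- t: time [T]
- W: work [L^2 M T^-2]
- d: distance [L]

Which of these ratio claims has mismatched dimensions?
(C) W/t does not give force

(A) E/t: [L^2 M T^-3] = power [L^2 M T^-3] ✓
(B) W/d: [L M T^-2] = force [L M T^-2] ✓
(C) W/t: [L^2 M T^-3] ≠ force [L M T^-2] ✗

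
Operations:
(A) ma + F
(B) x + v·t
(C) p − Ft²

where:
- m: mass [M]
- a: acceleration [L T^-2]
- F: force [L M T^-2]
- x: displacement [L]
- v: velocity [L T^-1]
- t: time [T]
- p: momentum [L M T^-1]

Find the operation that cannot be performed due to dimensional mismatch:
(C) p − Ft²

(A) ma + F: ma [L M T^-2] and F [L M T^-2] — same dimensions ✓
(B) x + v·t: x [L] and v·t [L] — same dimensions ✓
(C) p − Ft²: p [L M T^-1] and Ft² [L M] — different dimensions cannot be added/subtracted ✗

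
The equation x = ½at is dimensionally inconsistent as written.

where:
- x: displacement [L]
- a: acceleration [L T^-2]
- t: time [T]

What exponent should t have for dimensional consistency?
The exponent of t should be 2: x = ½at^2

The LHS x has dimensions [L]; t has dimensions [T].
As written, the RHS ½at (exponent 1 on t) has dimensions [L T^-1], which does not match.
With exponent 2, the RHS ½at^2 has dimensions [L], matching the LHS.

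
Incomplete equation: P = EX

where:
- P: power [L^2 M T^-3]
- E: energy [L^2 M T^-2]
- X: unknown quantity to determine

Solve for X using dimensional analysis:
X = f (inverse time / frequency (1/t)), dimensions [T^-1]

P has dimensions [L^2 M T^-3]; the rest of the RHS (E) has dimensions [L^2 M T^-2].
So X must have dimensions [T^-1] — X = f (inverse time / frequency (1/t)).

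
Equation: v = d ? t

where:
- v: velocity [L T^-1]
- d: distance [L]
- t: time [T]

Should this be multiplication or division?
division (÷): v = d ÷ t

v [L T^-1]; d [L]; t [T].
d × t → [L T] ✗
d ÷ t → [L T^-1] ✓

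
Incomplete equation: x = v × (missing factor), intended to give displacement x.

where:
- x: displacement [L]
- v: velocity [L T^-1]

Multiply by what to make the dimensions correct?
t (time), dimensions [T]

x has dimensions [L] and v has dimensions [L T^-1].
The missing factor must have dimensions [L] / [L T^-1] = [T], i.e. time (t).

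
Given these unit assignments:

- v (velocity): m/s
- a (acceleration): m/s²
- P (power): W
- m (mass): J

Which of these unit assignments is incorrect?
m

The variable m (mass) should have units kg, not J.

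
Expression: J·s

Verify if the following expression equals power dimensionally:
No

The expression J·s has dimensions [L^2 M T^-1], but power has dimensions [L^2 M T^-3].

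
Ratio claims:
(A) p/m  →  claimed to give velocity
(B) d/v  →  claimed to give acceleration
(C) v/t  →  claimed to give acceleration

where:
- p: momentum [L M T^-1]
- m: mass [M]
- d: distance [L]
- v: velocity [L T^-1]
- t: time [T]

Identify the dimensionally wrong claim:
(B) d/v does not give acceleration

(A) p/m: [L T^-1] = velocity [L T^-1] ✓
(B) d/v: [T] ≠ acceleration [L T^-2] ✗
(C) v/t: [L T^-2] = acceleration [L T^-2] ✓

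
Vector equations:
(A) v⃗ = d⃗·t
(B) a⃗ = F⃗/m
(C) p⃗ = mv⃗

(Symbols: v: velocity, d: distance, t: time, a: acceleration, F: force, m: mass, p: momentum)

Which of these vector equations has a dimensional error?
(A) v⃗ = d⃗·t

(A) v⃗ = d⃗·t: LHS [L T^-1], RHS [L T] ✗ — velocity is displacement per time; should be d⃗/t
(B) a⃗ = F⃗/m: LHS [L T^-2], RHS [L T^-2] ✓ — force (vector) divided by mass (scalar)
(C) p⃗ = mv⃗: LHS [L M T^-1], RHS [L M T^-1] ✓ — mass (scalar) times velocity (vector)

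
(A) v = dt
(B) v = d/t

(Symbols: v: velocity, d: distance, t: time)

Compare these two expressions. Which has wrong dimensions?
(A)

(A) v = dt: LHS [L T^-1], RHS [L T] ✗
(B) v = d/t: LHS [L T^-1], RHS [L T^-1] ✓

Expression (A) v = dt is dimensionally incorrect.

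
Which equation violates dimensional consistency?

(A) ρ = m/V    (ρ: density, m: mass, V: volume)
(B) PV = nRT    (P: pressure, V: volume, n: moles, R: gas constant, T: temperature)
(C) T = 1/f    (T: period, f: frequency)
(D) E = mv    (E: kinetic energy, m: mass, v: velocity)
(D) E = mv

The equation (D) E = mv is dimensionally incorrect.

LHS (E): [L^2 M T^-2]
RHS (mv): [L M T^-1] ✗

The dimensions do not match. The other three equations balance.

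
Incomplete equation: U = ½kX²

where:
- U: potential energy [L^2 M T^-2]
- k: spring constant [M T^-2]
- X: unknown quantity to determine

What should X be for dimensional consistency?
X = x (displacement), dimensions [L]

U has dimensions [L^2 M T^-2]; the rest of the RHS (½k) has dimensions [M T^-2].
So X² must have dimensions [L^2], i.e. X has dimensions [L] — X = x (displacement).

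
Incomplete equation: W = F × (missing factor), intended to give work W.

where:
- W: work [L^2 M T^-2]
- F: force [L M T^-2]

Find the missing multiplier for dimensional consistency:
d (distance), dimensions [L]

W has dimensions [L^2 M T^-2] and F has dimensions [L M T^-2].
The missing factor must have dimensions [L^2 M T^-2] / [L M T^-2] = [L], i.e. distance (d).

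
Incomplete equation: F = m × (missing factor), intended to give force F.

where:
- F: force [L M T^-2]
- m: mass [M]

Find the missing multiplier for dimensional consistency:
a (acceleration), dimensions [L T^-2]

F has dimensions [L M T^-2] and m has dimensions [M].
The missing factor must have dimensions [L M T^-2] / [M] = [L T^-2], i.e. acceleration (a).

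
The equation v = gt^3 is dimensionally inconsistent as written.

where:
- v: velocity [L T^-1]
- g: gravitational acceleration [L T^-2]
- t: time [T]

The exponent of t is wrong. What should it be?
The exponent of t should be 1: v = gt

The LHS v has dimensions [L T^-1]; t has dimensions [T].
As written, the RHS gt^3 (exponent 3 on t) has dimensions [L T], which does not match.
With exponent 1, the RHS gt has dimensions [L T^-1], matching the LHS.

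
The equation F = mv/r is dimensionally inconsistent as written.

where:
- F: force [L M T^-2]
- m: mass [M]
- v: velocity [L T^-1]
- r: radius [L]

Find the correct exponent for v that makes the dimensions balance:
The exponent of v should be 2: F = mv^2/r

The LHS F has dimensions [L M T^-2]; v has dimensions [L T^-1].
As written, the RHS mv/r (exponent 1 on v) has dimensions [M T^-1], which does not match.
With exponent 2, the RHS mv^2/r has dimensions [L M T^-2], matching the LHS.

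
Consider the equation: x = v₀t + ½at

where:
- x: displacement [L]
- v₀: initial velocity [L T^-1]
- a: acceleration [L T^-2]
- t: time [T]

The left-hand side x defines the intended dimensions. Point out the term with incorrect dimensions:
The term ½at

Checking each RHS term against the LHS:
- v₀t: [L] — matches x [L] ✓
- ½at: [L T^-1] — does NOT match x [L] ✗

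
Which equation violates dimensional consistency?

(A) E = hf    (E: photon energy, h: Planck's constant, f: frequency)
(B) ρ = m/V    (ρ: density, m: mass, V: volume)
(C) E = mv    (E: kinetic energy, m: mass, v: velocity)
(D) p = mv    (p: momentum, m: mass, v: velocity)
(C) E = mv

The equation (C) E = mv is dimensionally incorrect.

LHS (E): [L^2 M T^-2]
RHS (mv): [L M T^-1] ✗

The dimensions do not match. The other three equations balance.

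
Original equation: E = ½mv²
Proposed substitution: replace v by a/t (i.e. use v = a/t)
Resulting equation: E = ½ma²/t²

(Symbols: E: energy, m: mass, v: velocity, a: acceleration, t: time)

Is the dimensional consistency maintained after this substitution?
No

[v] = [L T^-1] and [a/t] = [L T^-3]. These differ, so the substitution replaces a quantity by one of different dimensions and the result E = ½ma²/t² has LHS [L^2 M T^-2] vs RHS [L^2 M T^-6] — inconsistent.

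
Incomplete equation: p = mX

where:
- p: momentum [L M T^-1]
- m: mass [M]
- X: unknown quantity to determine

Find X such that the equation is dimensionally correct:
X = v (velocity), dimensions [L T^-1]

p has dimensions [L M T^-1]; the rest of the RHS (m) has dimensions [M].
So X must have dimensions [L T^-1] — X = v (velocity).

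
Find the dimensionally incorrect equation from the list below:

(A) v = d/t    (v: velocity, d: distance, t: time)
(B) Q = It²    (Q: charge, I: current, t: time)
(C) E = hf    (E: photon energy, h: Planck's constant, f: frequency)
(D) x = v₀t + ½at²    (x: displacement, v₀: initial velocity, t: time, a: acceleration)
(B) Q = It²

The equation (B) Q = It² is dimensionally incorrect.

LHS (Q): [I T]
RHS (It²): [I T^2] ✗

The dimensions do not match. The other three equations balance.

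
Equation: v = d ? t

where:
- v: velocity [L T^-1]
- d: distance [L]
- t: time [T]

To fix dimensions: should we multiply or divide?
division (÷): v = d ÷ t

v [L T^-1]; d [L]; t [T].
d × t → [L T] ✗
d ÷ t → [L T^-1] ✓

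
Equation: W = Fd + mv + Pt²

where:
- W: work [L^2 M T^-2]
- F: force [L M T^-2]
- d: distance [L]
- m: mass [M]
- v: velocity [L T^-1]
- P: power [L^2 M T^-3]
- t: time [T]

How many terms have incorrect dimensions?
2

LHS W: [L^2 M T^-2]
- Fd: [L^2 M T^-2] ✓
- mv: [L M T^-1] ✗
- Pt²: [L^2 M T^-1] ✗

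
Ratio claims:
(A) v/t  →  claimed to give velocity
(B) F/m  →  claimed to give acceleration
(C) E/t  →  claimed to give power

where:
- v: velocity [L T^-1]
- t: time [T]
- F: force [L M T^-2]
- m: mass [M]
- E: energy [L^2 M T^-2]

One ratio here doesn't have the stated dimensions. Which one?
(A) v/t does not give velocity

(A) v/t: [L T^-2] ≠ velocity [L T^-1] ✗
(B) F/m: [L T^-2] = acceleration [L T^-2] ✓
(C) E/t: [L^2 M T^-3] = power [L^2 M T^-3] ✓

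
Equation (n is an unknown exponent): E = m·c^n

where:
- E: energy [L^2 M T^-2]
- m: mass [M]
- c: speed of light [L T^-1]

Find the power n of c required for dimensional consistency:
n = 2

E has dimensions [L^2 M T^-2]; c has dimensions [L T^-1].
The rest of the RHS has dimensions [M], so c^n must supply [L^2 T^-2].
With n = 2: m·c^2 has dimensions [L^2 M T^-2], matching the LHS ✓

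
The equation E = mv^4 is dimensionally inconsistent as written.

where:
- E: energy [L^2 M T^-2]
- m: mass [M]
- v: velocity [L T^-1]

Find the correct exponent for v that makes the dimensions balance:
The exponent of v should be 2: E = mv^2

The LHS E has dimensions [L^2 M T^-2]; v has dimensions [L T^-1].
As written, the RHS mv^4 (exponent 4 on v) has dimensions [L^4 M T^-4], which does not match.
With exponent 2, the RHS mv^2 has dimensions [L^2 M T^-2], matching the LHS.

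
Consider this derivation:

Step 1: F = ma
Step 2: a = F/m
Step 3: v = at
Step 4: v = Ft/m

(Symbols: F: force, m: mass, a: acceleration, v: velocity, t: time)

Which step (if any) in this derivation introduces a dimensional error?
No step introduces an error — all steps are dimensionally consistent.

Step 1: F = ma → LHS [L M T^-2], RHS [L M T^-2] ✓
Step 2: a = F/m → LHS [L T^-2], RHS [L T^-2] ✓
Step 3: v = at → LHS [L T^-1], RHS [L T^-1] ✓
Step 4: v = Ft/m → LHS [L T^-1], RHS [L T^-1] ✓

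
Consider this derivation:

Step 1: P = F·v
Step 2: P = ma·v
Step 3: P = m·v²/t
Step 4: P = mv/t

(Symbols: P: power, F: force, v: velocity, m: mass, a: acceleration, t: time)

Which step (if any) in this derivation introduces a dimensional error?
Step 4

Step 1: P = F·v → LHS [L^2 M T^-3], RHS [L^2 M T^-3] ✓
Step 2: P = ma·v → LHS [L^2 M T^-3], RHS [L^2 M T^-3] ✓
Step 3: P = m·v²/t → LHS [L^2 M T^-3], RHS [L^2 M T^-3] ✓
Step 4: P = mv/t → LHS [L^2 M T^-3], RHS [L M T^-2] ✗

The first dimensional inconsistency appears in step 4: P = mv/t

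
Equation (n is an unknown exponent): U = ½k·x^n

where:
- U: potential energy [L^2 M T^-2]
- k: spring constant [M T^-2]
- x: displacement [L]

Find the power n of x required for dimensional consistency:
n = 2

U has dimensions [L^2 M T^-2]; x has dimensions [L].
The rest of the RHS has dimensions [M T^-2], so x^n must supply [L^2].
With n = 2: ½k·x^2 has dimensions [L^2 M T^-2], matching the LHS ✓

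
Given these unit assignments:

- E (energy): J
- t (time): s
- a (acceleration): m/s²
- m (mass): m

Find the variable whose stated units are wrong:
m

The variable m (mass) should have units kg, not m.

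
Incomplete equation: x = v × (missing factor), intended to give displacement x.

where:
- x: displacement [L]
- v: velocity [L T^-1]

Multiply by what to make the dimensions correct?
t (time), dimensions [T]

x has dimensions [L] and v has dimensions [L T^-1].
The missing factor must have dimensions [L] / [L T^-1] = [T], i.e. time (t).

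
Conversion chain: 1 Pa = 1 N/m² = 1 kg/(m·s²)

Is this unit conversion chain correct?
The chain is correct (no errors).

Correct: Pascal is Newton per square meter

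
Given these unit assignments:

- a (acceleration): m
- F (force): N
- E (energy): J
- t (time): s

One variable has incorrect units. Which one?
a

The variable a (acceleration) should have units m/s², not m.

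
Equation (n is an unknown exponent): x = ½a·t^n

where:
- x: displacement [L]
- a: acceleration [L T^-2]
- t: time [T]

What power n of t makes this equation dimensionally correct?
n = 2

x has dimensions [L]; t has dimensions [T].
The rest of the RHS has dimensions [L T^-2], so t^n must supply [T^2].
With n = 2: ½a·t^2 has dimensions [L], matching the LHS ✓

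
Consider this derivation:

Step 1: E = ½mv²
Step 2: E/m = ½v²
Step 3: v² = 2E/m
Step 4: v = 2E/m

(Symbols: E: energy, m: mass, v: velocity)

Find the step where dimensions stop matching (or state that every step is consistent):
Step 4

Step 1: E = ½mv² → LHS [L^2 M T^-2], RHS [L^2 M T^-2] ✓
Step 2: E/m = ½v² → LHS [L^2 T^-2], RHS [L^2 T^-2] ✓
Step 3: v² = 2E/m → LHS [L^2 T^-2], RHS [L^2 T^-2] ✓
Step 4: v = 2E/m → LHS [L T^-1], RHS [L^2 T^-2] ✗

The first dimensional inconsistency appears in step 4: v = 2E/m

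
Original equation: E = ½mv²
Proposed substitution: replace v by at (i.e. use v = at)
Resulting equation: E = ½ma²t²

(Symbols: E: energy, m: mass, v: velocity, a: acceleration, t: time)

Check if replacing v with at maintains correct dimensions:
Yes

[v] = [L T^-1] and [at] = [L T^-1]. These match, so the substitution replaces a quantity by one of the same dimensions and the result E = ½ma²t² has LHS [L^2 M T^-2] vs RHS [L^2 M T^-2] — still consistent.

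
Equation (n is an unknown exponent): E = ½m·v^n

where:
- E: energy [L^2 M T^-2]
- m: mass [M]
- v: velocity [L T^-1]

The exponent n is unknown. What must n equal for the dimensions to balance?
n = 2

E has dimensions [L^2 M T^-2]; v has dimensions [L T^-1].
The rest of the RHS has dimensions [M], so v^n must supply [L^2 T^-2].
With n = 2: ½m·v^2 has dimensions [L^2 M T^-2], matching the LHS ✓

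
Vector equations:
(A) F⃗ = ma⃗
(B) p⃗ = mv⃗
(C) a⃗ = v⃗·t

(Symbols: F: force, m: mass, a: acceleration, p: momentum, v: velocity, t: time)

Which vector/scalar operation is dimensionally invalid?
(C) a⃗ = v⃗·t

(A) F⃗ = ma⃗: LHS [L M T^-2], RHS [L M T^-2] ✓ — Force and acceleration are vectors, mass is a scalar
(B) p⃗ = mv⃗: LHS [L M T^-1], RHS [L M T^-1] ✓ — mass (scalar) times velocity (vector)
(C) a⃗ = v⃗·t: LHS [L T^-2], RHS [L] ✗ — acceleration is velocity per time; should be v⃗/t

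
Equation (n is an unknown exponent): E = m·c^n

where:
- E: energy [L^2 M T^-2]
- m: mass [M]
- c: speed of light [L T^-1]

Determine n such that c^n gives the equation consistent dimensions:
n = 2

E has dimensions [L^2 M T^-2]; c has dimensions [L T^-1].
The rest of the RHS has dimensions [M], so c^n must supply [L^2 T^-2].
With n = 2: m·c^2 has dimensions [L^2 M T^-2], matching the LHS ✓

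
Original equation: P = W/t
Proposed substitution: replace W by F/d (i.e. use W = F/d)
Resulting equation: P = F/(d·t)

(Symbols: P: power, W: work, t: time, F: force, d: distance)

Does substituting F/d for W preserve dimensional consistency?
No

[W] = [L^2 M T^-2] and [F/d] = [M T^-2]. These differ, so the substitution replaces a quantity by one of different dimensions and the result P = F/(d·t) has LHS [L^2 M T^-3] vs RHS [M T^-3] — inconsistent.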